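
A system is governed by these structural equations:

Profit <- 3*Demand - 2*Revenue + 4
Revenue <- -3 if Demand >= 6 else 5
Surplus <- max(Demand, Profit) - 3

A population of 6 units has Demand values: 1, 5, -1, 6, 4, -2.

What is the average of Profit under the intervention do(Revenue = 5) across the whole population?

0.5

do(Revenue=5) breaks Revenue's dependence on Demand. With Revenue=5 fixed, Profit across the units is -3, 9, -9, 12, 6, -12, mean 0.5.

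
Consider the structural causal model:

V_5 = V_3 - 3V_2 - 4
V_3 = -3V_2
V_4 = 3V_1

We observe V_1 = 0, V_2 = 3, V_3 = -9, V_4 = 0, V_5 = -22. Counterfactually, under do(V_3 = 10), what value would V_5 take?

do(V_3=10) replaces the equation V_3 = -3V_2 with the constant V_3 = 10.
V_5 = V_3 - 3V_2 - 4  [with V_3=10, V_2=3]  = -3

-3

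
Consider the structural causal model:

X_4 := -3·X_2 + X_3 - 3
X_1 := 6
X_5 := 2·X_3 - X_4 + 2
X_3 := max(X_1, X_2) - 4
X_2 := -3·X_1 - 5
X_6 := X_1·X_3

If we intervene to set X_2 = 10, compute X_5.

41

do(X_2=10) replaces the equation X_2 := -3·X_1 - 5 with the constant X_2 = 10.
X_3 = max(X_1, X_2) - 4  [with X_1=6, X_2=10]  = 6
X_4 = -3·X_2 + X_3 - 3  [with X_2=10, X_3=6]  = -27
X_5 = 2·X_3 - X_4 + 2  [with X_3=6, X_4=-27]  = 41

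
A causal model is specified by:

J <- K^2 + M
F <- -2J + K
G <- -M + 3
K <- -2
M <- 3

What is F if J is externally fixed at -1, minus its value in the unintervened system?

The intervention breaks the incoming arrows to J: J <- K^2 + M no longer applies, and J = -1.
F = -2J + K  [with J=-1, K=-2]  = 0
Without intervention: J = K^2 + M  [with K=-2, M=3]  = 7; F = -2J + K  [with J=7, K=-2]  = -16.
Change = 0 − (-16) = 16.

16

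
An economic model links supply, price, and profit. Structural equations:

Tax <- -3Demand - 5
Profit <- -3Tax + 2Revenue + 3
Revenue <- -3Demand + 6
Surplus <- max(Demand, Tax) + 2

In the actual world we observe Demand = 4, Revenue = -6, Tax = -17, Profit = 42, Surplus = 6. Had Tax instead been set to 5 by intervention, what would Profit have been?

The intervention breaks the incoming arrows to Tax: Tax <- -3Demand - 5 no longer applies, and Tax = 5.
Revenue = -3Demand + 6  [with Demand=4]  = -6
Profit = -3Tax + 2Revenue + 3  [with Tax=5, Revenue=-6]  = -24

-24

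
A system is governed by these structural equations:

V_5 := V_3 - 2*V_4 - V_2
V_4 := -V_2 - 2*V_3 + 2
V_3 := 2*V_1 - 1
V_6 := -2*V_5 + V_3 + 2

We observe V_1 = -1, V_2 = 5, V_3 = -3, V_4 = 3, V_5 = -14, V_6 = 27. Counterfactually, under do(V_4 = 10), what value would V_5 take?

Intervening sets V_4 = 10 and removes its equation (V_4 := -V_2 - 2*V_3 + 2).
V_3 = 2*V_1 - 1  [with V_1=-1]  = -3
V_5 = V_3 - 2*V_4 - V_2  [with V_3=-3, V_4=10, V_2=5]  = -28

-28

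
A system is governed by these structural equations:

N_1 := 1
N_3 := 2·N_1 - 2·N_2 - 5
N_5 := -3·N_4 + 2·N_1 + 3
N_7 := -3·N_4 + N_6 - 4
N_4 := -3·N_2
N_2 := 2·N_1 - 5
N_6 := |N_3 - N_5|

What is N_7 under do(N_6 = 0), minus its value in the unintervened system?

-25

Intervening sets N_6 = 0 and removes its equation (N_6 := |N_3 - N_5|).
N_2 = 2·N_1 - 5  [with N_1=1]  = -3
N_4 = -3·N_2  [with N_2=-3]  = 9
N_7 = -3·N_4 + N_6 - 4  [with N_4=9, N_6=0]  = -31
Without intervention: N_2 = 2·N_1 - 5  [with N_1=1]  = -3; N_3 = 2·N_1 - 2·N_2 - 5  [with N_1=1, N_2=-3]  = 3; N_4 = -3·N_2  [with N_2=-3]  = 9; N_5 = -3·N_4 + 2·N_1 + 3  [with N_4=9, N_1=1]  = -22; N_6 = |N_3 - N_5|  [with N_3=3, N_5=-22]  = 25; N_7 = -3·N_4 + N_6 - 4  [with N_4=9, N_6=25]  = -6.
Change = -31 − (-6) = -25.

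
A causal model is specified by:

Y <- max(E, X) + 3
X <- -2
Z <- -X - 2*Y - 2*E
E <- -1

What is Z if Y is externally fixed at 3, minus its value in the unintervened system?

-2

The intervention breaks the incoming arrows to Y: Y <- max(E, X) + 3 no longer applies, and Y = 3.
Z = -X - 2*Y - 2*E  [with X=-2, Y=3, E=-1]  = -2
Without intervention: Y = max(E, X) + 3  [with E=-1, X=-2]  = 2; Z = -X - 2*Y - 2*E  [with X=-2, Y=2, E=-1]  = 0.
Change = -2 − 0 = -2.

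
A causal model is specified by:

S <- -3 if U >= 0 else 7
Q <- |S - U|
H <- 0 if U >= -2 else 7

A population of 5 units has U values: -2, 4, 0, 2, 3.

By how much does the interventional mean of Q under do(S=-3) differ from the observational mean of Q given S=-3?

-0.85

do(S=-3) breaks S's dependence on U. With S=-3 fixed, Q across the units is 1, 7, 3, 5, 6, mean 4.4.
Conditioning on S=-3 selects the 4 unit(s) with U ∈ {4, 0, 2, 3}. Their Q values: 7, 3, 5, 6. Mean = 5.25.
Difference = 4.4 − 5.25 = -0.85.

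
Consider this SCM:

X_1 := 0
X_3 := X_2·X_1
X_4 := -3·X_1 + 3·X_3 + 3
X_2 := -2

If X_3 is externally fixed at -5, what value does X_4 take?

The intervention breaks the incoming arrows to X_3: X_3 := X_2·X_1 no longer applies, and X_3 = -5.
X_4 = -3·X_1 + 3·X_3 + 3  [with X_1=0, X_3=-5]  = -12

-12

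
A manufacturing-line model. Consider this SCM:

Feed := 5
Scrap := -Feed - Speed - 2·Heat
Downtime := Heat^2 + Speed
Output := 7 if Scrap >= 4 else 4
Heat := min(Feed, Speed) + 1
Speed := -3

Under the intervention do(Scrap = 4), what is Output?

7

Intervening sets Scrap = 4 and removes its equation (Scrap := -Feed - Speed - 2·Heat).
Output = 7 if Scrap >= 4 else 4  [with Scrap=4]  = 7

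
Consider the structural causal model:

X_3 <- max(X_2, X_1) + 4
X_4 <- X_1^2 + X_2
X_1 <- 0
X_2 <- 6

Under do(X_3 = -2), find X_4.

The intervention breaks the incoming arrows to X_3: X_3 <- max(X_2, X_1) + 4 no longer applies, and X_3 = -2.
X_4 is not downstream of the intervention, so its value is determined by the original equations.
X_4 = X_1^2 + X_2  [with X_1=0, X_2=6]  = 6

6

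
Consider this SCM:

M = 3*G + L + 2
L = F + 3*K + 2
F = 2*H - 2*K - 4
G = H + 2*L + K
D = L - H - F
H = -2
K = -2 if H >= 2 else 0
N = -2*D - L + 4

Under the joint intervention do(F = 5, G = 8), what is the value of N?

-11

Under do(F = 5, G = 8), each intervened variable's structural equation is replaced by its fixed value.
K = -2 if H >= 2 else 0  [with H=-2]  = 0
L = F + 3*K + 2  [with F=5, K=0]  = 7
D = L - H - F  [with L=7, H=-2, F=5]  = 4
N = -2*D - L + 4  [with D=4, L=7]  = -11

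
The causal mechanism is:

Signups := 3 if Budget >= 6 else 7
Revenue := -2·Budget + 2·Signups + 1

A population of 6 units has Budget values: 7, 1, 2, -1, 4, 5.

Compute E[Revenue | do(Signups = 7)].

9

The intervention sets Signups=7 in all 6 units regardless of Budget. Recomputing Revenue per unit gives 1, 13, 11, 17, 7, 5; average 9.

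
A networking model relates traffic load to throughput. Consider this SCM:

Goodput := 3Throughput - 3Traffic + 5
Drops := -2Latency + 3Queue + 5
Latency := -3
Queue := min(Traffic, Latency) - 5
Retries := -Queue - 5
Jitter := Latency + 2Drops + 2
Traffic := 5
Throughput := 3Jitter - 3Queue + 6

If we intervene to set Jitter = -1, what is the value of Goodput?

71

Intervening sets Jitter = -1 and removes its equation (Jitter := Latency + 2Drops + 2).
Queue = min(Traffic, Latency) - 5  [with Traffic=5, Latency=-3]  = -8
Throughput = 3Jitter - 3Queue + 6  [with Jitter=-1, Queue=-8]  = 27
Goodput = 3Throughput - 3Traffic + 5  [with Throughput=27, Traffic=5]  = 71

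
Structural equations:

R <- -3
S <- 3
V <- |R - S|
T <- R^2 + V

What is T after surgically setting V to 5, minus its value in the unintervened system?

The intervention breaks the incoming arrows to V: V <- |R - S| no longer applies, and V = 5.
T = R^2 + V  [with R=-3, V=5]  = 14
Without intervention: V = |R - S|  [with R=-3, S=3]  = 6; T = R^2 + V  [with R=-3, V=6]  = 15.
Change = 14 − 15 = -1.

-1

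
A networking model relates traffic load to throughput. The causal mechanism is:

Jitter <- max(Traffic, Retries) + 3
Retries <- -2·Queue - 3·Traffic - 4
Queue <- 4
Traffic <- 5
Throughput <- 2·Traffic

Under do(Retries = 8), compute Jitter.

11

The intervention breaks the incoming arrows to Retries: Retries <- -2·Queue - 3·Traffic - 4 no longer applies, and Retries = 8.
Jitter = max(Traffic, Retries) + 3  [with Traffic=5, Retries=8]  = 11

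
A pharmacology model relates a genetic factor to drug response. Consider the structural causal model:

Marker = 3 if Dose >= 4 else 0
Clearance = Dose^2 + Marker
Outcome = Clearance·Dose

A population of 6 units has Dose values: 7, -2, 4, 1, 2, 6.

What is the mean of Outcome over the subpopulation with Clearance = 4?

Conditioning on Clearance=4 selects the 2 unit(s) with Dose ∈ {-2, 2}. Their Outcome values: -8, 8. Mean = 0.

0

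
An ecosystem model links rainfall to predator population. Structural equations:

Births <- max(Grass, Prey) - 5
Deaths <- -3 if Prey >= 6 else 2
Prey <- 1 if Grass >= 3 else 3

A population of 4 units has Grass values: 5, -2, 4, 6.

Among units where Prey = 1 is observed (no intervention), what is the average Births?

0

Observing Prey=1 restricts to units where Prey's equation naturally yields 1: Grass ∈ {5, 4, 6}. In that subpopulation Births = 0, -1, 1, mean 0.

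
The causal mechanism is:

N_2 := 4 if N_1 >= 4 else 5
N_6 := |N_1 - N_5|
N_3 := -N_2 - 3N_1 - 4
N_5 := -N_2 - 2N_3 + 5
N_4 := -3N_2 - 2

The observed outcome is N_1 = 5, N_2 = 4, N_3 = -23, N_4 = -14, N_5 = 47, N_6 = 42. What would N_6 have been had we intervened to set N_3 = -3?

2

The intervention breaks the incoming arrows to N_3: N_3 := -N_2 - 3N_1 - 4 no longer applies, and N_3 = -3.
N_2 = 4 if N_1 >= 4 else 5  [with N_1=5]  = 4
N_5 = -N_2 - 2N_3 + 5  [with N_2=4, N_3=-3]  = 7
N_6 = |N_1 - N_5|  [with N_1=5, N_5=7]  = 2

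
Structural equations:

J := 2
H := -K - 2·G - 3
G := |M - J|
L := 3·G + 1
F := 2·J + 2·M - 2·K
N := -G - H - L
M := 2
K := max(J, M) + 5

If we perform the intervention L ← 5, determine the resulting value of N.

5

do(L=5) replaces the equation L := 3·G + 1 with the constant L = 5.
K = max(J, M) + 5  [with J=2, M=2]  = 7
G = |M - J|  [with M=2, J=2]  = 0
H = -K - 2·G - 3  [with K=7, G=0]  = -10
N = -G - H - L  [with G=0, H=-10, L=5]  = 5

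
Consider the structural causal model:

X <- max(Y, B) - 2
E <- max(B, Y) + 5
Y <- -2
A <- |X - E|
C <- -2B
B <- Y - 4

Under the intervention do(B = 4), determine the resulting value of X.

2

Under do(B=4), the mechanism B <- Y - 4 is discarded; B is fixed at 4.
X = max(Y, B) - 2  [with Y=-2, B=4]  = 2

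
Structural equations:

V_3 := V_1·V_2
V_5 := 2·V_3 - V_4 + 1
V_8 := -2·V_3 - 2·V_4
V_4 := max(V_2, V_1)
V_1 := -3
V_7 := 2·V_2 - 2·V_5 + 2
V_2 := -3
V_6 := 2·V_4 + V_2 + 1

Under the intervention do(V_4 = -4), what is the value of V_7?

-50

The intervention breaks the incoming arrows to V_4: V_4 := max(V_2, V_1) no longer applies, and V_4 = -4.
V_3 = V_1·V_2  [with V_1=-3, V_2=-3]  = 9
V_5 = 2·V_3 - V_4 + 1  [with V_3=9, V_4=-4]  = 23
V_7 = 2·V_2 - 2·V_5 + 2  [with V_2=-3, V_5=23]  = -50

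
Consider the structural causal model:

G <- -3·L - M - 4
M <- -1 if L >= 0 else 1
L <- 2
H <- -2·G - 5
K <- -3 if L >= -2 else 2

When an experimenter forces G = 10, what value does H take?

do(G=10) replaces the equation G <- -3·L - M - 4 with the constant G = 10.
H = -2·G - 5  [with G=10]  = -25

-25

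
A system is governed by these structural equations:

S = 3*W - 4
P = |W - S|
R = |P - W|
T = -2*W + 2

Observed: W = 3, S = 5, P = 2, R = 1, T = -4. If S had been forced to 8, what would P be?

The intervention breaks the incoming arrows to S: S = 3*W - 4 no longer applies, and S = 8.
P = |W - S|  [with W=3, S=8]  = 5

5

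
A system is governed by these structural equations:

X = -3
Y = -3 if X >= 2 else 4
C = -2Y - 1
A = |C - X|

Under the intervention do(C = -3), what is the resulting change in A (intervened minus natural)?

-6

The intervention breaks the incoming arrows to C: C = -2Y - 1 no longer applies, and C = -3.
A = |C - X|  [with C=-3, X=-3]  = 0
Without intervention: Y = -3 if X >= 2 else 4  [with X=-3]  = 4; C = -2Y - 1  [with Y=4]  = -9; A = |C - X|  [with C=-9, X=-3]  = 6.
Change = 0 − 6 = -6.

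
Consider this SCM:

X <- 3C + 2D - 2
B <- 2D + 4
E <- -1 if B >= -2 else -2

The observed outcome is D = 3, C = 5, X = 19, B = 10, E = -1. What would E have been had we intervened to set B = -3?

-2

Intervening sets B = -3 and removes its equation (B <- 2D + 4).
E = -1 if B >= -2 else -2  [with B=-3]  = -2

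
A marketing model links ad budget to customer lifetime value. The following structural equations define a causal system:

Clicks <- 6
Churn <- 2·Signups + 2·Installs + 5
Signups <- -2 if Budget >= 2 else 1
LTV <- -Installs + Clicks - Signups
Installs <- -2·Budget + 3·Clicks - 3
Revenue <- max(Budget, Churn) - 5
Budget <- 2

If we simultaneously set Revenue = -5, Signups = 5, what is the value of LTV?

Under do(Revenue = -5, Signups = 5), each intervened variable's structural equation is replaced by its fixed value.
Installs = -2·Budget + 3·Clicks - 3  [with Budget=2, Clicks=6]  = 11
LTV = -Installs + Clicks - Signups  [with Installs=11, Clicks=6, Signups=5]  = -10

-10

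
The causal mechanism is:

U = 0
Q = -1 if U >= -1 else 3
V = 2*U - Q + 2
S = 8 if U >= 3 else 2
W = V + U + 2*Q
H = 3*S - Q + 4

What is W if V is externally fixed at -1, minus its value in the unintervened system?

do(V=-1) replaces the equation V = 2*U - Q + 2 with the constant V = -1.
Q = -1 if U >= -1 else 3  [with U=0]  = -1
W = V + U + 2*Q  [with V=-1, U=0, Q=-1]  = -3
Without intervention: Q = -1 if U >= -1 else 3  [with U=0]  = -1; V = 2*U - Q + 2  [with U=0, Q=-1]  = 3; W = V + U + 2*Q  [with V=3, U=0, Q=-1]  = 1.
Change = -3 − 1 = -4.

-4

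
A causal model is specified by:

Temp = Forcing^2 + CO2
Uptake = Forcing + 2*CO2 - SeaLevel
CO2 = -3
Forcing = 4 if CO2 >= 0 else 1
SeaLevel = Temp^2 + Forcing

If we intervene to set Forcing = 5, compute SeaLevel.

489

Under do(Forcing=5), the mechanism Forcing = 4 if CO2 >= 0 else 1 is discarded; Forcing is fixed at 5.
Temp = Forcing^2 + CO2  [with Forcing=5, CO2=-3]  = 22
SeaLevel = Temp^2 + Forcing  [with Temp=22, Forcing=5]  = 489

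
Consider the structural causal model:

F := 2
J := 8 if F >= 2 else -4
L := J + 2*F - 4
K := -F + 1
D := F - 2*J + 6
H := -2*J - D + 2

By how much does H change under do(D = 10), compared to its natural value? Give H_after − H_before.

-18

Intervening sets D = 10 and removes its equation (D := F - 2*J + 6).
J = 8 if F >= 2 else -4  [with F=2]  = 8
H = -2*J - D + 2  [with J=8, D=10]  = -24
Without intervention: J = 8 if F >= 2 else -4  [with F=2]  = 8; D = F - 2*J + 6  [with F=2, J=8]  = -8; H = -2*J - D + 2  [with J=8, D=-8]  = -6.
Change = -24 − (-6) = -18.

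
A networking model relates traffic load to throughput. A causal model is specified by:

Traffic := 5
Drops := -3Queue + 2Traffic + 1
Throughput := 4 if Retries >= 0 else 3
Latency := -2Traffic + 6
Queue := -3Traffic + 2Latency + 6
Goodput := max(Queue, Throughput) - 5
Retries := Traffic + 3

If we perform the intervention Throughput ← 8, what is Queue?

-17

do(Throughput=8) replaces the equation Throughput := 4 if Retries >= 0 else 3 with the constant Throughput = 8.
Queue is not downstream of the intervention, so its value is determined by the original equations.
Latency = -2Traffic + 6  [with Traffic=5]  = -4
Queue = -3Traffic + 2Latency + 6  [with Traffic=5, Latency=-4]  = -17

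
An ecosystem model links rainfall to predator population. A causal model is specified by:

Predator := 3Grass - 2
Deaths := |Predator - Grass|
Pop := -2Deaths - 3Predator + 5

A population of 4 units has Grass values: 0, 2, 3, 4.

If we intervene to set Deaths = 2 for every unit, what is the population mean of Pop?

Under do(Deaths=2), Deaths's equation is replaced by Deaths=2 for every unit. Per-unit Pop: 7, -11, -20, -29. Mean = -13.25.

-13.25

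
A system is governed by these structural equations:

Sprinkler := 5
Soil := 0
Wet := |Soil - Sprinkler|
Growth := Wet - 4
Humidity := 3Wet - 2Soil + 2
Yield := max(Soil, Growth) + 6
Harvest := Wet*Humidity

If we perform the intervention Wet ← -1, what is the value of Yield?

6

The intervention breaks the incoming arrows to Wet: Wet := |Soil - Sprinkler| no longer applies, and Wet = -1.
Growth = Wet - 4  [with Wet=-1]  = -5
Yield = max(Soil, Growth) + 6  [with Soil=0, Growth=-5]  = 6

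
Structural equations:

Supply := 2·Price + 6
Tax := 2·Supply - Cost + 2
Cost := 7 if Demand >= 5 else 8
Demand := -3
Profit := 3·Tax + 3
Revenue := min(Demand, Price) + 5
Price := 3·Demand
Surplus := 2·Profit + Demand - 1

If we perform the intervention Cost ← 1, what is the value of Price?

-9

The intervention breaks the incoming arrows to Cost: Cost := 7 if Demand >= 5 else 8 no longer applies, and Cost = 1.
Since Price is not a descendant of the intervened variable, it is unaffected.
Price = 3·Demand  [with Demand=-3]  = -9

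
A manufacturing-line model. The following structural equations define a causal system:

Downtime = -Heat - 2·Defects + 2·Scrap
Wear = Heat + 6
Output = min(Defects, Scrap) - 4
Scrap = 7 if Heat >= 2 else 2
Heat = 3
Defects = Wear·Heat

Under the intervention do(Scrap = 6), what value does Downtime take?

-45

Under do(Scrap=6), the mechanism Scrap = 7 if Heat >= 2 else 2 is discarded; Scrap is fixed at 6.
Wear = Heat + 6  [with Heat=3]  = 9
Defects = Wear·Heat  [with Wear=9, Heat=3]  = 27
Downtime = -Heat - 2·Defects + 2·Scrap  [with Heat=3, Defects=27, Scrap=6]  = -45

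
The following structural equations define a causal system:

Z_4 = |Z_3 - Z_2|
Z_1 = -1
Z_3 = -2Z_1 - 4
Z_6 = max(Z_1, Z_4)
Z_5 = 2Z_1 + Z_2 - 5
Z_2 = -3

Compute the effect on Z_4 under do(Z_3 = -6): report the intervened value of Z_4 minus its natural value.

The intervention breaks the incoming arrows to Z_3: Z_3 = -2Z_1 - 4 no longer applies, and Z_3 = -6.
Z_4 = |Z_3 - Z_2|  [with Z_3=-6, Z_2=-3]  = 3
Without intervention: Z_3 = -2Z_1 - 4  [with Z_1=-1]  = -2; Z_4 = |Z_3 - Z_2|  [with Z_3=-2, Z_2=-3]  = 1.
Change = 3 − 1 = 2.

2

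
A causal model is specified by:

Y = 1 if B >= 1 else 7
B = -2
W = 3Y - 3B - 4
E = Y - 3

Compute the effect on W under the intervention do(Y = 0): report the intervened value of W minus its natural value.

The intervention breaks the incoming arrows to Y: Y = 1 if B >= 1 else 7 no longer applies, and Y = 0.
W = 3Y - 3B - 4  [with Y=0, B=-2]  = 2
Without intervention: Y = 1 if B >= 1 else 7  [with B=-2]  = 7; W = 3Y - 3B - 4  [with Y=7, B=-2]  = 23.
Change = 2 − 23 = -21.

-21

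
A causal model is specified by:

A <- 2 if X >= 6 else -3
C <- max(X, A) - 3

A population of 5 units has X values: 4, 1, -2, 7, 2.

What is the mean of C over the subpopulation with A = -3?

Observing A=-3 restricts to units where A's equation naturally yields -3: X ∈ {4, 1, -2, 2}. In that subpopulation C = 1, -2, -5, -1, mean -1.75.

-1.75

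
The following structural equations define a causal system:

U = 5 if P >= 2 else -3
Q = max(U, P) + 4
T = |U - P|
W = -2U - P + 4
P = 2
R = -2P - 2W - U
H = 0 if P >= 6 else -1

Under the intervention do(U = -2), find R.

The intervention breaks the incoming arrows to U: U = 5 if P >= 2 else -3 no longer applies, and U = -2.
W = -2U - P + 4  [with U=-2, P=2]  = 6
R = -2P - 2W - U  [with P=2, W=6, U=-2]  = -14

-14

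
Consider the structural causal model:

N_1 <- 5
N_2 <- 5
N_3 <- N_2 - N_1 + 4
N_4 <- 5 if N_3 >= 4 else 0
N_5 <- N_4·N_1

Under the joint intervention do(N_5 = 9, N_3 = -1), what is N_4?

Under do(N_5 = 9, N_3 = -1), each intervened variable's structural equation is replaced by its fixed value.
N_4 = 5 if N_3 >= 4 else 0  [with N_3=-1]  = 0

0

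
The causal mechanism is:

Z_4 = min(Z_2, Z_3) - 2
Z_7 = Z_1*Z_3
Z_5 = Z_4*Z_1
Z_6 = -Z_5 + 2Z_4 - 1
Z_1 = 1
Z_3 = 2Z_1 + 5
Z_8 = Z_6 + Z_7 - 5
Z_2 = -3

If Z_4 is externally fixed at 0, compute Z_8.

do(Z_4=0) replaces the equation Z_4 = min(Z_2, Z_3) - 2 with the constant Z_4 = 0.
Z_3 = 2Z_1 + 5  [with Z_1=1]  = 7
Z_5 = Z_4*Z_1  [with Z_4=0, Z_1=1]  = 0
Z_6 = -Z_5 + 2Z_4 - 1  [with Z_5=0, Z_4=0]  = -1
Z_7 = Z_1*Z_3  [with Z_1=1, Z_3=7]  = 7
Z_8 = Z_6 + Z_7 - 5  [with Z_6=-1, Z_7=7]  = 1

1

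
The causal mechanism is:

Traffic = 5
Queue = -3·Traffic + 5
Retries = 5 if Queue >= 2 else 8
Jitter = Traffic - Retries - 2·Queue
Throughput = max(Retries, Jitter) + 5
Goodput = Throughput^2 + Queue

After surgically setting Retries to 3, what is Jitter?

22

The intervention breaks the incoming arrows to Retries: Retries = 5 if Queue >= 2 else 8 no longer applies, and Retries = 3.
Queue = -3·Traffic + 5  [with Traffic=5]  = -10
Jitter = Traffic - Retries - 2·Queue  [with Traffic=5, Retries=3, Queue=-10]  = 22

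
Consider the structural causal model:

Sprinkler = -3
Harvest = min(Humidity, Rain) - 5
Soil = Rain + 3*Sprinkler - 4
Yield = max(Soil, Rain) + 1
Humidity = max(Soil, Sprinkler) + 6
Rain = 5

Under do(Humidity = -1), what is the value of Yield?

Intervening sets Humidity = -1 and removes its equation (Humidity = max(Soil, Sprinkler) + 6).
No directed path runs from Humidity to Yield, so Yield keeps its natural value.
Soil = Rain + 3*Sprinkler - 4  [with Rain=5, Sprinkler=-3]  = -8
Yield = max(Soil, Rain) + 1  [with Soil=-8, Rain=5]  = 6

6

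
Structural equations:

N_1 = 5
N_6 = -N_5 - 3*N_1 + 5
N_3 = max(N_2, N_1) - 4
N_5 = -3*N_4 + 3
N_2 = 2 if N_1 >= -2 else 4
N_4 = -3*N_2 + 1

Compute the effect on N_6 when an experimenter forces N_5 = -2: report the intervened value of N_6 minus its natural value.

The intervention breaks the incoming arrows to N_5: N_5 = -3*N_4 + 3 no longer applies, and N_5 = -2.
N_6 = -N_5 - 3*N_1 + 5  [with N_5=-2, N_1=5]  = -8
Without intervention: N_2 = 2 if N_1 >= -2 else 4  [with N_1=5]  = 2; N_4 = -3*N_2 + 1  [with N_2=2]  = -5; N_5 = -3*N_4 + 3  [with N_4=-5]  = 18; N_6 = -N_5 - 3*N_1 + 5  [with N_5=18, N_1=5]  = -28.
Change = -8 − (-28) = 20.

20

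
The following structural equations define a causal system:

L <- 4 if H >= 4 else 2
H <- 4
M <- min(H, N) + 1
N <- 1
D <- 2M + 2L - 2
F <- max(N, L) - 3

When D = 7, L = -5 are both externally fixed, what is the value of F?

-2

Setting D = 7, L = -5 by intervention discards those variables' equations.
F = max(N, L) - 3  [with N=1, L=-5]  = -2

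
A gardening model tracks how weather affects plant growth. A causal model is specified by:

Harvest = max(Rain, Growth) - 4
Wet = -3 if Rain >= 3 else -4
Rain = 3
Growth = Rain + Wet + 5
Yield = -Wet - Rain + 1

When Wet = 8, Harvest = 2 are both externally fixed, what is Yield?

The joint intervention fixes Wet = 8, Harvest = 2, removing each variable's own equation.
Yield = -Wet - Rain + 1  [with Wet=8, Rain=3]  = -10

-10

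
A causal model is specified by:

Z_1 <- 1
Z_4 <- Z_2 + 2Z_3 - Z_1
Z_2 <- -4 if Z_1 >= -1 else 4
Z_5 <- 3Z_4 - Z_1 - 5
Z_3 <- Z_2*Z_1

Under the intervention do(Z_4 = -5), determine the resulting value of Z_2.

The intervention breaks the incoming arrows to Z_4: Z_4 <- Z_2 + 2Z_3 - Z_1 no longer applies, and Z_4 = -5.
Since Z_2 is not a descendant of the intervened variable, it is unaffected.
Z_2 = -4 if Z_1 >= -1 else 4  [with Z_1=1]  = -4

-4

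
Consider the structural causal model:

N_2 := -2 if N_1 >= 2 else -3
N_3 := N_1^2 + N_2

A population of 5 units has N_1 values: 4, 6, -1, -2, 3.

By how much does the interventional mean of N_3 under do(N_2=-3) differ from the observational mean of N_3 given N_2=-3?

10.7

Under do(N_2=-3), N_2's equation is replaced by N_2=-3 for every unit. Per-unit N_3: 13, 33, -2, 1, 6. Mean = 10.2.
E[N_3|N_2=-3] averages over only the 2 units with N_2=-3 (N_1 = -1, -2): N_3 = -2, 1, mean -0.5.
Difference = 10.2 − (-0.5) = 10.7.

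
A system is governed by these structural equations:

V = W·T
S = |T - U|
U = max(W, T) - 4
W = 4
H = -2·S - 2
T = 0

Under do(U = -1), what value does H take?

The intervention breaks the incoming arrows to U: U = max(W, T) - 4 no longer applies, and U = -1.
S = |T - U|  [with T=0, U=-1]  = 1
H = -2·S - 2  [with S=1]  = -4

-4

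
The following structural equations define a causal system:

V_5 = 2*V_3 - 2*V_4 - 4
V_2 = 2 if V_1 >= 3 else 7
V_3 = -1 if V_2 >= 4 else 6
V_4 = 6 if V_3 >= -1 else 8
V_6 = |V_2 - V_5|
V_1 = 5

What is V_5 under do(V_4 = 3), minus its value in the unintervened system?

Intervening sets V_4 = 3 and removes its equation (V_4 = 6 if V_3 >= -1 else 8).
V_2 = 2 if V_1 >= 3 else 7  [with V_1=5]  = 2
V_3 = -1 if V_2 >= 4 else 6  [with V_2=2]  = 6
V_5 = 2*V_3 - 2*V_4 - 4  [with V_3=6, V_4=3]  = 2
Without intervention: V_2 = 2 if V_1 >= 3 else 7  [with V_1=5]  = 2; V_3 = -1 if V_2 >= 4 else 6  [with V_2=2]  = 6; V_4 = 6 if V_3 >= -1 else 8  [with V_3=6]  = 6; V_5 = 2*V_3 - 2*V_4 - 4  [with V_3=6, V_4=6]  = -4.
Change = 2 − (-4) = 6.

6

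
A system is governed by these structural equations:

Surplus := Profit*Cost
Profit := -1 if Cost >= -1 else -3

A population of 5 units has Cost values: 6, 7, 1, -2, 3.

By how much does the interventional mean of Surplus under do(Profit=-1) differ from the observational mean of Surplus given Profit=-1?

Every unit gets Profit=-1 under the intervention. Surplus values become -6, -7, -1, 2, -3; E[Surplus|do(Profit=-1)] = -3.
E[Surplus|Profit=-1] averages over only the 4 units with Profit=-1 (Cost = 6, 7, 1, 3): Surplus = -6, -7, -1, -3, mean -4.25.
Difference = -3 − (-4.25) = 1.25.

1.25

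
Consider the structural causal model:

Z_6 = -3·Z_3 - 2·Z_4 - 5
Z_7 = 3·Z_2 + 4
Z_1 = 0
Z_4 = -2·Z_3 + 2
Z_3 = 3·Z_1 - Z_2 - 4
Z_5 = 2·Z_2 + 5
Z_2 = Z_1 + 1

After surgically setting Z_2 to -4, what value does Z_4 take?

2

Under do(Z_2=-4), the mechanism Z_2 = Z_1 + 1 is discarded; Z_2 is fixed at -4.
Z_3 = 3·Z_1 - Z_2 - 4  [with Z_1=0, Z_2=-4]  = 0
Z_4 = -2·Z_3 + 2  [with Z_3=0]  = 2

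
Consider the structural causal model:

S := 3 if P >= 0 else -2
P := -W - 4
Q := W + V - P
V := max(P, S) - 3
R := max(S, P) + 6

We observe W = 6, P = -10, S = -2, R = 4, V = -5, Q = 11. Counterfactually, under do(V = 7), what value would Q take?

23

The intervention breaks the incoming arrows to V: V := max(P, S) - 3 no longer applies, and V = 7.
P = -W - 4  [with W=6]  = -10
Q = W + V - P  [with W=6, V=7, P=-10]  = 23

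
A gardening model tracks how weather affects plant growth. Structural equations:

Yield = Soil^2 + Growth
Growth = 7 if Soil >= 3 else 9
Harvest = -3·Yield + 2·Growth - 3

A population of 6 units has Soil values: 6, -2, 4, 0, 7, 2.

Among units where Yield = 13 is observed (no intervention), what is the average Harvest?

-24

E[Harvest|Yield=13] averages over only the 2 units with Yield=13 (Soil = -2, 2): Harvest = -24, -24, mean -24.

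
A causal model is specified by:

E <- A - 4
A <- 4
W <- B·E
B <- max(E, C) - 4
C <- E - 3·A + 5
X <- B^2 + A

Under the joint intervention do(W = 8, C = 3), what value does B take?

-1

Under do(W = 8, C = 3), each intervened variable's structural equation is replaced by its fixed value.
E = A - 4  [with A=4]  = 0
B = max(E, C) - 4  [with E=0, C=3]  = -1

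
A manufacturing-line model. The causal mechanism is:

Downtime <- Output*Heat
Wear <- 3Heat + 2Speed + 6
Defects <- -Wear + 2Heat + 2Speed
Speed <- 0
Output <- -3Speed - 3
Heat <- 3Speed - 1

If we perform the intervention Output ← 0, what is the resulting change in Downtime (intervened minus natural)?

-3

The intervention breaks the incoming arrows to Output: Output <- -3Speed - 3 no longer applies, and Output = 0.
Heat = 3Speed - 1  [with Speed=0]  = -1
Downtime = Output*Heat  [with Output=0, Heat=-1]  = 0
Without intervention: Heat = 3Speed - 1  [with Speed=0]  = -1; Output = -3Speed - 3  [with Speed=0]  = -3; Downtime = Output*Heat  [with Output=-3, Heat=-1]  = 3.
Change = 0 − 3 = -3.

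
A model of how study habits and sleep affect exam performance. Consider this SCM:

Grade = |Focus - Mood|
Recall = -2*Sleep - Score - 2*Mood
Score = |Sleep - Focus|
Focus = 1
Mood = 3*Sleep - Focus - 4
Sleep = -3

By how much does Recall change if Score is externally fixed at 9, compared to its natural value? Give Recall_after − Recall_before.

do(Score=9) replaces the equation Score = |Sleep - Focus| with the constant Score = 9.
Mood = 3*Sleep - Focus - 4  [with Sleep=-3, Focus=1]  = -14
Recall = -2*Sleep - Score - 2*Mood  [with Sleep=-3, Score=9, Mood=-14]  = 25
Without intervention: Score = |Sleep - Focus|  [with Sleep=-3, Focus=1]  = 4; Mood = 3*Sleep - Focus - 4  [with Sleep=-3, Focus=1]  = -14; Recall = -2*Sleep - Score - 2*Mood  [with Sleep=-3, Score=4, Mood=-14]  = 30.
Change = 25 − 30 = -5.

-5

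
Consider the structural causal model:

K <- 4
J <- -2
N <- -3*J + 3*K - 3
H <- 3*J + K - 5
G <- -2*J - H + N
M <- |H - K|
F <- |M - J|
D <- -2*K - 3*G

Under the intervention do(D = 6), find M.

The intervention breaks the incoming arrows to D: D <- -2*K - 3*G no longer applies, and D = 6.
M is not downstream of the intervention, so its value is determined by the original equations.
H = 3*J + K - 5  [with J=-2, K=4]  = -7
M = |H - K|  [with H=-7, K=4]  = 11

11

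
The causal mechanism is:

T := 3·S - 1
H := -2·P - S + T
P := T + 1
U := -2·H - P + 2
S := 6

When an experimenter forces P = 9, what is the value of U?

do(P=9) replaces the equation P := T + 1 with the constant P = 9.
T = 3·S - 1  [with S=6]  = 17
H = -2·P - S + T  [with P=9, S=6, T=17]  = -7
U = -2·H - P + 2  [with H=-7, P=9]  = 7

7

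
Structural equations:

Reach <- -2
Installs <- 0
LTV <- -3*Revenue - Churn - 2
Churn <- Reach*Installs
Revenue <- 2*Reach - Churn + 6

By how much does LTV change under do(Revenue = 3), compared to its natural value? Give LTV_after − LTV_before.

Intervening sets Revenue = 3 and removes its equation (Revenue <- 2*Reach - Churn + 6).
Churn = Reach*Installs  [with Reach=-2, Installs=0]  = 0
LTV = -3*Revenue - Churn - 2  [with Revenue=3, Churn=0]  = -11
Without intervention: Churn = Reach*Installs  [with Reach=-2, Installs=0]  = 0; Revenue = 2*Reach - Churn + 6  [with Reach=-2, Churn=0]  = 2; LTV = -3*Revenue - Churn - 2  [with Revenue=2, Churn=0]  = -8.
Change = -11 − (-8) = -3.

-3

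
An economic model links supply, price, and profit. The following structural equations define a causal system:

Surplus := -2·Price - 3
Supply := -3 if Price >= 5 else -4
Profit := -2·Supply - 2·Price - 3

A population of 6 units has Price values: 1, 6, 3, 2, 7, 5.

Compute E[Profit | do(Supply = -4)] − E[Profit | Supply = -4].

-4

Every unit gets Supply=-4 under the intervention. Profit values become 3, -7, -1, 1, -9, -5; E[Profit|do(Supply=-4)] = -3.
Conditioning on Supply=-4 selects the 3 unit(s) with Price ∈ {1, 3, 2}. Their Profit values: 3, -1, 1. Mean = 1.
Difference = -3 − 1 = -4.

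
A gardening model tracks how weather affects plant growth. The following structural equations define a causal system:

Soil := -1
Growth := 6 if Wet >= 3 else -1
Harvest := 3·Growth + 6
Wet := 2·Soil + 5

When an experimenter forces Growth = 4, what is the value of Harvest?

18

The intervention breaks the incoming arrows to Growth: Growth := 6 if Wet >= 3 else -1 no longer applies, and Growth = 4.
Harvest = 3·Growth + 6  [with Growth=4]  = 18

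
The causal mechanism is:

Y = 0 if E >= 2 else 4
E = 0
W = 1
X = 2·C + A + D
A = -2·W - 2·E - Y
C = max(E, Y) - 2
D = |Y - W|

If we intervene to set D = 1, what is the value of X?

-1

Under do(D=1), the mechanism D = |Y - W| is discarded; D is fixed at 1.
Y = 0 if E >= 2 else 4  [with E=0]  = 4
A = -2·W - 2·E - Y  [with W=1, E=0, Y=4]  = -6
C = max(E, Y) - 2  [with E=0, Y=4]  = 2
X = 2·C + A + D  [with C=2, A=-6, D=1]  = -1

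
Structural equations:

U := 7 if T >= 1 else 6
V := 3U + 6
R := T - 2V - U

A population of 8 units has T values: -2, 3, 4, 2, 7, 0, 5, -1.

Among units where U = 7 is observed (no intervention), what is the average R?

Observing U=7 restricts to units where U's equation naturally yields 7: T ∈ {3, 4, 2, 7, 5}. In that subpopulation R = -58, -57, -59, -54, -56, mean -56.8.

-56.8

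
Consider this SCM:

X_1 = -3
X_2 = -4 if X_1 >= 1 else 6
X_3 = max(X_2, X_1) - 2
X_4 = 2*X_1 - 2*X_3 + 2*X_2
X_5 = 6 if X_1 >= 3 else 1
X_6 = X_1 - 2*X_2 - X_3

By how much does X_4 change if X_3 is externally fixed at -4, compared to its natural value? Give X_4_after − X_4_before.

The intervention breaks the incoming arrows to X_3: X_3 = max(X_2, X_1) - 2 no longer applies, and X_3 = -4.
X_2 = -4 if X_1 >= 1 else 6  [with X_1=-3]  = 6
X_4 = 2*X_1 - 2*X_3 + 2*X_2  [with X_1=-3, X_3=-4, X_2=6]  = 14
Without intervention: X_2 = -4 if X_1 >= 1 else 6  [with X_1=-3]  = 6; X_3 = max(X_2, X_1) - 2  [with X_2=6, X_1=-3]  = 4; X_4 = 2*X_1 - 2*X_3 + 2*X_2  [with X_1=-3, X_3=4, X_2=6]  = -2.
Change = 14 − (-2) = 16.

16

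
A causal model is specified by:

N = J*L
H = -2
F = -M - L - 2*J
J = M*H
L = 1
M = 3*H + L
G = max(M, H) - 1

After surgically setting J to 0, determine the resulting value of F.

4

Intervening sets J = 0 and removes its equation (J = M*H).
M = 3*H + L  [with H=-2, L=1]  = -5
F = -M - L - 2*J  [with M=-5, L=1, J=0]  = 4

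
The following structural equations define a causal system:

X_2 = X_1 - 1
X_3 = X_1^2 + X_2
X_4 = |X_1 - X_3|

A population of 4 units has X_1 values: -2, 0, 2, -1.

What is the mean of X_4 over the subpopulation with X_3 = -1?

Conditioning on X_3=-1 selects the 2 unit(s) with X_1 ∈ {0, -1}. Their X_4 values: 1, 0. Mean = 0.5.

0.5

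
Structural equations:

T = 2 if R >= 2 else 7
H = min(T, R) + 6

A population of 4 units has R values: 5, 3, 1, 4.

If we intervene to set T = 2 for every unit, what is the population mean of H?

Every unit gets T=2 under the intervention. H values become 8, 8, 7, 8; E[H|do(T=2)] = 7.75.

7.75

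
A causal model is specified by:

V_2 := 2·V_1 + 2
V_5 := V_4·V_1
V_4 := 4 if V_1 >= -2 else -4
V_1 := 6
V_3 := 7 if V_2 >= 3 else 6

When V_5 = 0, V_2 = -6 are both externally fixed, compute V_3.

Setting V_5 = 0, V_2 = -6 by intervention discards those variables' equations.
V_3 = 7 if V_2 >= 3 else 6  [with V_2=-6]  = 6

6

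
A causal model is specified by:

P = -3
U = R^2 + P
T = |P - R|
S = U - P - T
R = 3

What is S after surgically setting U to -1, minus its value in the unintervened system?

-7

do(U=-1) replaces the equation U = R^2 + P with the constant U = -1.
T = |P - R|  [with P=-3, R=3]  = 6
S = U - P - T  [with U=-1, P=-3, T=6]  = -4
Without intervention: U = R^2 + P  [with R=3, P=-3]  = 6; T = |P - R|  [with P=-3, R=3]  = 6; S = U - P - T  [with U=6, P=-3, T=6]  = 3.
Change = -4 − 3 = -7.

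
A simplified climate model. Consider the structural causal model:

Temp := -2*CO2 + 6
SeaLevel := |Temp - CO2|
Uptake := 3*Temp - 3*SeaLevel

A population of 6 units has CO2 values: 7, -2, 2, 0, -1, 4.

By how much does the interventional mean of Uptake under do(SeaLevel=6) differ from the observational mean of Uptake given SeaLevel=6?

Under do(SeaLevel=6), SeaLevel's equation is replaced by SeaLevel=6 for every unit. Per-unit Uptake: -42, 12, -12, 0, 6, -24. Mean = -10.
Conditioning on SeaLevel=6 selects the 2 unit(s) with CO2 ∈ {0, 4}. Their Uptake values: 0, -24. Mean = -12.
Difference = -10 − (-12) = 2.

2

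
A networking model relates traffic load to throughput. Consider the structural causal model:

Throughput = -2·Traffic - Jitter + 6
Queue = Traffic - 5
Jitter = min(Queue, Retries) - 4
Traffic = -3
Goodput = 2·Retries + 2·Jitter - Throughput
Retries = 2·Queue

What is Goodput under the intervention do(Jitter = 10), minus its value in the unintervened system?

90

Under do(Jitter=10), the mechanism Jitter = min(Queue, Retries) - 4 is discarded; Jitter is fixed at 10.
Queue = Traffic - 5  [with Traffic=-3]  = -8
Retries = 2·Queue  [with Queue=-8]  = -16
Throughput = -2·Traffic - Jitter + 6  [with Traffic=-3, Jitter=10]  = 2
Goodput = 2·Retries + 2·Jitter - Throughput  [with Retries=-16, Jitter=10, Throughput=2]  = -14
Without intervention: Queue = Traffic - 5  [with Traffic=-3]  = -8; Retries = 2·Queue  [with Queue=-8]  = -16; Jitter = min(Queue, Retries) - 4  [with Queue=-8, Retries=-16]  = -20; Throughput = -2·Traffic - Jitter + 6  [with Traffic=-3, Jitter=-20]  = 32; Goodput = 2·Retries + 2·Jitter - Throughput  [with Retries=-16, Jitter=-20, Throughput=32]  = -104.
Change = -14 − (-104) = 90.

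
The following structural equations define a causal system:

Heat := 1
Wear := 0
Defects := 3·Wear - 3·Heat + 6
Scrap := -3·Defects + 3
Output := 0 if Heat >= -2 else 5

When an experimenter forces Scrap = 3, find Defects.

Under do(Scrap=3), the mechanism Scrap := -3·Defects + 3 is discarded; Scrap is fixed at 3.
Since Defects is not a descendant of the intervened variable, it is unaffected.
Defects = 3·Wear - 3·Heat + 6  [with Wear=0, Heat=1]  = 3

3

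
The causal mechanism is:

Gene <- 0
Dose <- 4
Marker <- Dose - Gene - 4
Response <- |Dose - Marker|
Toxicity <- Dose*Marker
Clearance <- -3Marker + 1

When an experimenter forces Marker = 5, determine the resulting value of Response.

The intervention breaks the incoming arrows to Marker: Marker <- Dose - Gene - 4 no longer applies, and Marker = 5.
Response = |Dose - Marker|  [with Dose=4, Marker=5]  = 1

1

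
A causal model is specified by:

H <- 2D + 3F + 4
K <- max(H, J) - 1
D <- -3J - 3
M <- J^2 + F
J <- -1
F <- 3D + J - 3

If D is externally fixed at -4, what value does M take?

Under do(D=-4), the mechanism D <- -3J - 3 is discarded; D is fixed at -4.
F = 3D + J - 3  [with D=-4, J=-1]  = -16
M = J^2 + F  [with J=-1, F=-16]  = -15

-15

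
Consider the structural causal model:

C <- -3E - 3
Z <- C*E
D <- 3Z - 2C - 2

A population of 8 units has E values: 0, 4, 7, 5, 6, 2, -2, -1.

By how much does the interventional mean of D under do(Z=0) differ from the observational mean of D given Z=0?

18.75

The intervention sets Z=0 in all 8 units regardless of E. Recomputing D per unit gives 4, 28, 46, 34, 40, 16, -8, -2; average 19.75.
Observing Z=0 restricts to units where Z's equation naturally yields 0: E ∈ {0, -1}. In that subpopulation D = 4, -2, mean 1.
Difference = 19.75 − 1 = 18.75.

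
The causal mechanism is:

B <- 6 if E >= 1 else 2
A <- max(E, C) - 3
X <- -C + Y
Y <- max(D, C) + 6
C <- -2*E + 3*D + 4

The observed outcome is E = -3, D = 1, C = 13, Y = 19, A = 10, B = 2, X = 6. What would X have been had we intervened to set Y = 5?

The intervention breaks the incoming arrows to Y: Y <- max(D, C) + 6 no longer applies, and Y = 5.
C = -2*E + 3*D + 4  [with E=-3, D=1]  = 13
X = -C + Y  [with C=13, Y=5]  = -8

-8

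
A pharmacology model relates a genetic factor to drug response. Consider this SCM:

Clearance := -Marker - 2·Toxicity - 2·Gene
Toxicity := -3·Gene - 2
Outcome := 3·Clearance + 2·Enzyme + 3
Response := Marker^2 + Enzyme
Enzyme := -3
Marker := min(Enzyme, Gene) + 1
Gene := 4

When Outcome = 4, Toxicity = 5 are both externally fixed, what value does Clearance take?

-16

Setting Outcome = 4, Toxicity = 5 by intervention discards those variables' equations.
Marker = min(Enzyme, Gene) + 1  [with Enzyme=-3, Gene=4]  = -2
Clearance = -Marker - 2·Toxicity - 2·Gene  [with Marker=-2, Toxicity=5, Gene=4]  = -16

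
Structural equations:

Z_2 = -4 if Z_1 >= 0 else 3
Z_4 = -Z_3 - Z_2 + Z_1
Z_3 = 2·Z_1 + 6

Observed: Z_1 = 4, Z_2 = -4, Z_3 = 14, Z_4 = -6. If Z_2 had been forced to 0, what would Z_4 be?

Under do(Z_2=0), the mechanism Z_2 = -4 if Z_1 >= 0 else 3 is discarded; Z_2 is fixed at 0.
Z_3 = 2·Z_1 + 6  [with Z_1=4]  = 14
Z_4 = -Z_3 - Z_2 + Z_1  [with Z_3=14, Z_2=0, Z_1=4]  = -10

-10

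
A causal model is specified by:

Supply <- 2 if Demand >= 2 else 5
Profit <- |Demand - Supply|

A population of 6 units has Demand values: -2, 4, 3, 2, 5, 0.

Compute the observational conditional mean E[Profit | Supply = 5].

Observing Supply=5 restricts to units where Supply's equation naturally yields 5: Demand ∈ {-2, 0}. In that subpopulation Profit = 7, 5, mean 6.

6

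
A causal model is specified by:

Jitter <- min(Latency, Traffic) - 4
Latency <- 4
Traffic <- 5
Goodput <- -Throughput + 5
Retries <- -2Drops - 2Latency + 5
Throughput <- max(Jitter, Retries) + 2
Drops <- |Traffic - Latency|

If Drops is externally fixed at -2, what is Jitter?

do(Drops=-2) replaces the equation Drops <- |Traffic - Latency| with the constant Drops = -2.
Jitter is not downstream of the intervention, so its value is determined by the original equations.
Jitter = min(Latency, Traffic) - 4  [with Latency=4, Traffic=5]  = 0

0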